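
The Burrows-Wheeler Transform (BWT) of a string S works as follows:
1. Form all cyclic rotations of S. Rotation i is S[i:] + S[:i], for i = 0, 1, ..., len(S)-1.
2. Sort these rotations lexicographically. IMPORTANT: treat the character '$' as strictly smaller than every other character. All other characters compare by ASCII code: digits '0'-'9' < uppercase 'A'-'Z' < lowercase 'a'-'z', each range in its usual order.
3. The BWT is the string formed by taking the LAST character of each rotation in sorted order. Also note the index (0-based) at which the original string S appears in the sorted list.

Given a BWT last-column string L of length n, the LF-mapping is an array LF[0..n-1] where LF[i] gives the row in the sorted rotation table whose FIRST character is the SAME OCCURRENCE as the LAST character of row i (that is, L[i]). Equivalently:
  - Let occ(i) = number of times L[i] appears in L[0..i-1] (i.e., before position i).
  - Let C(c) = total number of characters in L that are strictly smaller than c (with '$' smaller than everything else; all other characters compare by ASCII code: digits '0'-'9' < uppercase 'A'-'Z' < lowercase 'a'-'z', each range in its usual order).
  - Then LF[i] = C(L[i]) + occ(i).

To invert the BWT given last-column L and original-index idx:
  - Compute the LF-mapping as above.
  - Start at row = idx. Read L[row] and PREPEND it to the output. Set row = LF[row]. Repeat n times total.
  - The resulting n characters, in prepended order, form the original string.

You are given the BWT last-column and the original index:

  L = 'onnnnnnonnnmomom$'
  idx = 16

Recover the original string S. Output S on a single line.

LF mapping: 13 4 5 6 7 8 9 14 10 11 12 1 15 2 16 3 0
Walk LF starting at row 16, prepending L[row]:
  step 1: row=16, L[16]='$', prepend. Next row=LF[16]=0
  step 2: row=0, L[0]='o', prepend. Next row=LF[0]=13
  step 3: row=13, L[13]='m', prepend. Next row=LF[13]=2
  step 4: row=2, L[2]='n', prepend. Next row=LF[2]=5
  step 5: row=5, L[5]='n', prepend. Next row=LF[5]=8
  step 6: row=8, L[8]='n', prepend. Next row=LF[8]=10
  step 7: row=10, L[10]='n', prepend. Next row=LF[10]=12
  step 8: row=12, L[12]='o', prepend. Next row=LF[12]=15
  step 9: row=15, L[15]='m', prepend. Next row=LF[15]=3
  step 10: row=3, L[3]='n', prepend. Next row=LF[3]=6
  step 11: row=6, L[6]='n', prepend. Next row=LF[6]=9
  step 12: row=9, L[9]='n', prepend. Next row=LF[9]=11
  step 13: row=11, L[11]='m', prepend. Next row=LF[11]=1
  step 14: row=1, L[1]='n', prepend. Next row=LF[1]=4
  step 15: row=4, L[4]='n', prepend. Next row=LF[4]=7
  step 16: row=7, L[7]='o', prepend. Next row=LF[7]=14
  step 17: row=14, L[14]='o', prepend. Next row=LF[14]=16
Reversed output: oonnmnnnmonnnnmo$

Answer: oonnmnnnmonnnnmo$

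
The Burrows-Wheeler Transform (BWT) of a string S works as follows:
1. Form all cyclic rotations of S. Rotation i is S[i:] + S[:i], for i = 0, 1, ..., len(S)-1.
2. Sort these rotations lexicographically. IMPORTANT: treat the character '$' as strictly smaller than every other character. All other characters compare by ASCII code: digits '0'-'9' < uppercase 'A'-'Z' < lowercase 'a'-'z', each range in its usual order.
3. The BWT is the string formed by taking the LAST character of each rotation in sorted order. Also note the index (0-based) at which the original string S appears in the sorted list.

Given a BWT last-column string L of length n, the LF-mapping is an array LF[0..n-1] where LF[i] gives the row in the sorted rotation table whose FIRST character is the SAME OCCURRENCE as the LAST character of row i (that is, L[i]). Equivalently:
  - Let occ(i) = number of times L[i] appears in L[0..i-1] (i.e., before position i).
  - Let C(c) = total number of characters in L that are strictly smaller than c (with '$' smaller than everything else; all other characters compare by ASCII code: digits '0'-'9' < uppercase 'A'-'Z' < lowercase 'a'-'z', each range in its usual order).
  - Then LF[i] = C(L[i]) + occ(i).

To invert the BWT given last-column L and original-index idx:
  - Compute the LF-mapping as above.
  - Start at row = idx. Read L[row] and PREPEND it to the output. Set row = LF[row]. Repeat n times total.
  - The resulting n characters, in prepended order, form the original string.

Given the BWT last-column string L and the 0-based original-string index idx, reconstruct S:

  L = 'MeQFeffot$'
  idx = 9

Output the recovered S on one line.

LF mapping: 2 4 3 1 5 6 7 8 9 0
Walk LF starting at row 9, prepending L[row]:
  step 1: row=9, L[9]='$', prepend. Next row=LF[9]=0
  step 2: row=0, L[0]='M', prepend. Next row=LF[0]=2
  step 3: row=2, L[2]='Q', prepend. Next row=LF[2]=3
  step 4: row=3, L[3]='F', prepend. Next row=LF[3]=1
  step 5: row=1, L[1]='e', prepend. Next row=LF[1]=4
  step 6: row=4, L[4]='e', prepend. Next row=LF[4]=5
  step 7: row=5, L[5]='f', prepend. Next row=LF[5]=6
  step 8: row=6, L[6]='f', prepend. Next row=LF[6]=7
  step 9: row=7, L[7]='o', prepend. Next row=LF[7]=8
  step 10: row=8, L[8]='t', prepend. Next row=LF[8]=9
Reversed output: toffeeFQM$

Answer: toffeeFQM$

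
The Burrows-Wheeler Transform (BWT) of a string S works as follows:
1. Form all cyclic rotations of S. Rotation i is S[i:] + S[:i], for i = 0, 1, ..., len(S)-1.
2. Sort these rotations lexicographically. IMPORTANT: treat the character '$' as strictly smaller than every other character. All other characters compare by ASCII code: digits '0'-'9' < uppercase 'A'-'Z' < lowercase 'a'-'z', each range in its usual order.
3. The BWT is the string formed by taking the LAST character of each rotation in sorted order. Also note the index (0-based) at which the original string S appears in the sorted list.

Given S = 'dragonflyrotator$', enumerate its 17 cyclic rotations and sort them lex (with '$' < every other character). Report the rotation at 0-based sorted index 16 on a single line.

Answer: yrotator$dragonfl

Derivation:
All 17 rotations (rotation i = S[i:]+S[:i]):
  rot[0] = dragonflyrotator$
  rot[1] = ragonflyrotator$d
  rot[2] = agonflyrotator$dr
  rot[3] = gonflyrotator$dra
  rot[4] = onflyrotator$drag
  rot[5] = nflyrotator$drago
  rot[6] = flyrotator$dragon
  rot[7] = lyrotator$dragonf
  rot[8] = yrotator$dragonfl
  rot[9] = rotator$dragonfly
  rot[10] = otator$dragonflyr
  rot[11] = tator$dragonflyro
  rot[12] = ator$dragonflyrot
  rot[13] = tor$dragonflyrota
  rot[14] = or$dragonflyrotat
  rot[15] = r$dragonflyrotato
  rot[16] = $dragonflyrotator
Sorted (with $ < everything):
  sorted[0] = $dragonflyrotator
  sorted[1] = agonflyrotator$dr
  sorted[2] = ator$dragonflyrot
  sorted[3] = dragonflyrotator$
  sorted[4] = flyrotator$dragon
  sorted[5] = gonflyrotator$dra
  sorted[6] = lyrotator$dragonf
  sorted[7] = nflyrotator$drago
  sorted[8] = onflyrotator$drag
  sorted[9] = or$dragonflyrotat
  sorted[10] = otator$dragonflyr
  sorted[11] = r$dragonflyrotato
  sorted[12] = ragonflyrotator$d
  sorted[13] = rotator$dragonfly
  sorted[14] = tator$dragonflyro
  sorted[15] = tor$dragonflyrota
  sorted[16] = yrotator$dragonfl
sorted[16] = yrotator$dragonfl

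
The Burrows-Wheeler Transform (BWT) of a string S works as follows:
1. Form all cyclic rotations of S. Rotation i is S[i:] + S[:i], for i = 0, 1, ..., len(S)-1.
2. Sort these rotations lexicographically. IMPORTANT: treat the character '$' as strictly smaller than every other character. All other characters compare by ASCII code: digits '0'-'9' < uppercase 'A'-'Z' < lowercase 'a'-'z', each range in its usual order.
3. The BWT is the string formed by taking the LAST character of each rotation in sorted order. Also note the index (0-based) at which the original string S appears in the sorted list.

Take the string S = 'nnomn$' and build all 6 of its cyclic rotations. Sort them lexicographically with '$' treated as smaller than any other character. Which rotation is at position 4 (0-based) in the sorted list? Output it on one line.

All 6 rotations (rotation i = S[i:]+S[:i]):
  rot[0] = nnomn$
  rot[1] = nomn$n
  rot[2] = omn$nn
  rot[3] = mn$nno
  rot[4] = n$nnom
  rot[5] = $nnomn
Sorted (with $ < everything):
  sorted[0] = $nnomn
  sorted[1] = mn$nno
  sorted[2] = n$nnom
  sorted[3] = nnomn$
  sorted[4] = nomn$n
  sorted[5] = omn$nn
sorted[4] = nomn$n

Answer: nomn$n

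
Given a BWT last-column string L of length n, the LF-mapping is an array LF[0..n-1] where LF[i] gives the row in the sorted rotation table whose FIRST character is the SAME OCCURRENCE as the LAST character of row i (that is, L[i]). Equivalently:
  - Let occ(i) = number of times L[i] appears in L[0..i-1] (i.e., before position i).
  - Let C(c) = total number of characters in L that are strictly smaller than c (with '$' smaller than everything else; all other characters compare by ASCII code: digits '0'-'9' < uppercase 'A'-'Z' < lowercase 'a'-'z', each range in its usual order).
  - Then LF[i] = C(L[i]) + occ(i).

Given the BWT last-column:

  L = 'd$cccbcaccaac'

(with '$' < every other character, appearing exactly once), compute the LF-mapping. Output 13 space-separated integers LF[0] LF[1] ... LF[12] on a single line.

Answer: 12 0 5 6 7 4 8 1 9 10 2 3 11

Derivation:
Char counts: '$':1, 'a':3, 'b':1, 'c':7, 'd':1
C (first-col start): C('$')=0, C('a')=1, C('b')=4, C('c')=5, C('d')=12
L[0]='d': occ=0, LF[0]=C('d')+0=12+0=12
L[1]='$': occ=0, LF[1]=C('$')+0=0+0=0
L[2]='c': occ=0, LF[2]=C('c')+0=5+0=5
L[3]='c': occ=1, LF[3]=C('c')+1=5+1=6
L[4]='c': occ=2, LF[4]=C('c')+2=5+2=7
L[5]='b': occ=0, LF[5]=C('b')+0=4+0=4
L[6]='c': occ=3, LF[6]=C('c')+3=5+3=8
L[7]='a': occ=0, LF[7]=C('a')+0=1+0=1
L[8]='c': occ=4, LF[8]=C('c')+4=5+4=9
L[9]='c': occ=5, LF[9]=C('c')+5=5+5=10
L[10]='a': occ=1, LF[10]=C('a')+1=1+1=2
L[11]='a': occ=2, LF[11]=C('a')+2=1+2=3
L[12]='c': occ=6, LF[12]=C('c')+6=5+6=11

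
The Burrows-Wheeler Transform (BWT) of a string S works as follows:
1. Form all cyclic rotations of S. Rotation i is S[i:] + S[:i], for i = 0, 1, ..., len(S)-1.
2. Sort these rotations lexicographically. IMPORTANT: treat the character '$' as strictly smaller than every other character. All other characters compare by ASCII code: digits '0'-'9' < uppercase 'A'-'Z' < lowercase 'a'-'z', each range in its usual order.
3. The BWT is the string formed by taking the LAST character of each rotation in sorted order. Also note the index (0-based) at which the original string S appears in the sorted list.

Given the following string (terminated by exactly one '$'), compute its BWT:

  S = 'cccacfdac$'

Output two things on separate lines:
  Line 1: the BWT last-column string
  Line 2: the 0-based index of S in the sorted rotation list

All 10 rotations (rotation i = S[i:]+S[:i]):
  rot[0] = cccacfdac$
  rot[1] = ccacfdac$c
  rot[2] = cacfdac$cc
  rot[3] = acfdac$ccc
  rot[4] = cfdac$ccca
  rot[5] = fdac$cccac
  rot[6] = dac$cccacf
  rot[7] = ac$cccacfd
  rot[8] = c$cccacfda
  rot[9] = $cccacfdac
Sorted (with $ < everything):
  sorted[0] = $cccacfdac  (last char: 'c')
  sorted[1] = ac$cccacfd  (last char: 'd')
  sorted[2] = acfdac$ccc  (last char: 'c')
  sorted[3] = c$cccacfda  (last char: 'a')
  sorted[4] = cacfdac$cc  (last char: 'c')
  sorted[5] = ccacfdac$c  (last char: 'c')
  sorted[6] = cccacfdac$  (last char: '$')
  sorted[7] = cfdac$ccca  (last char: 'a')
  sorted[8] = dac$cccacf  (last char: 'f')
  sorted[9] = fdac$cccac  (last char: 'c')
Last column: cdcacc$afc
Original string S is at sorted index 6

Answer: cdcacc$afc
6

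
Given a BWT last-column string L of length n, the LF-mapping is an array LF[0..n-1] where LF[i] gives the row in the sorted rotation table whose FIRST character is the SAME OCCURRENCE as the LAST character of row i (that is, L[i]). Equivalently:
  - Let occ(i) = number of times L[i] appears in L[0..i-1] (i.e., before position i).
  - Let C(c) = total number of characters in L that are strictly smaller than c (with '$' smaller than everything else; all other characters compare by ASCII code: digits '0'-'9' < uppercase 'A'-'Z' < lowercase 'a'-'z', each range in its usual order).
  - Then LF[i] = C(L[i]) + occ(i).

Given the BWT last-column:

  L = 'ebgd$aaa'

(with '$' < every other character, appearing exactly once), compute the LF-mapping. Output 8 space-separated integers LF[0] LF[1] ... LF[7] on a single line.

Answer: 6 4 7 5 0 1 2 3

Derivation:
Char counts: '$':1, 'a':3, 'b':1, 'd':1, 'e':1, 'g':1
C (first-col start): C('$')=0, C('a')=1, C('b')=4, C('d')=5, C('e')=6, C('g')=7
L[0]='e': occ=0, LF[0]=C('e')+0=6+0=6
L[1]='b': occ=0, LF[1]=C('b')+0=4+0=4
L[2]='g': occ=0, LF[2]=C('g')+0=7+0=7
L[3]='d': occ=0, LF[3]=C('d')+0=5+0=5
L[4]='$': occ=0, LF[4]=C('$')+0=0+0=0
L[5]='a': occ=0, LF[5]=C('a')+0=1+0=1
L[6]='a': occ=1, LF[6]=C('a')+1=1+1=2
L[7]='a': occ=2, LF[7]=C('a')+2=1+2=3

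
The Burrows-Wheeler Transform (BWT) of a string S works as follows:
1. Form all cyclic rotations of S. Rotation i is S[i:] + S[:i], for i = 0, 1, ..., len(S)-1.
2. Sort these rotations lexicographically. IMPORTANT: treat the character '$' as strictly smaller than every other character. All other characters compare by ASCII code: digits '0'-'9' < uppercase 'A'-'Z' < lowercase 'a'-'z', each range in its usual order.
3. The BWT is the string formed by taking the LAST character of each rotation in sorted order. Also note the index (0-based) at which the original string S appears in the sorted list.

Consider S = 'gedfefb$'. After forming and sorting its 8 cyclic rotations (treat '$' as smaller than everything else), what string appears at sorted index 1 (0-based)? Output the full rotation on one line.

All 8 rotations (rotation i = S[i:]+S[:i]):
  rot[0] = gedfefb$
  rot[1] = edfefb$g
  rot[2] = dfefb$ge
  rot[3] = fefb$ged
  rot[4] = efb$gedf
  rot[5] = fb$gedfe
  rot[6] = b$gedfef
  rot[7] = $gedfefb
Sorted (with $ < everything):
  sorted[0] = $gedfefb
  sorted[1] = b$gedfef
  sorted[2] = dfefb$ge
  sorted[3] = edfefb$g
  sorted[4] = efb$gedf
  sorted[5] = fb$gedfe
  sorted[6] = fefb$ged
  sorted[7] = gedfefb$
sorted[1] = b$gedfef

Answer: b$gedfef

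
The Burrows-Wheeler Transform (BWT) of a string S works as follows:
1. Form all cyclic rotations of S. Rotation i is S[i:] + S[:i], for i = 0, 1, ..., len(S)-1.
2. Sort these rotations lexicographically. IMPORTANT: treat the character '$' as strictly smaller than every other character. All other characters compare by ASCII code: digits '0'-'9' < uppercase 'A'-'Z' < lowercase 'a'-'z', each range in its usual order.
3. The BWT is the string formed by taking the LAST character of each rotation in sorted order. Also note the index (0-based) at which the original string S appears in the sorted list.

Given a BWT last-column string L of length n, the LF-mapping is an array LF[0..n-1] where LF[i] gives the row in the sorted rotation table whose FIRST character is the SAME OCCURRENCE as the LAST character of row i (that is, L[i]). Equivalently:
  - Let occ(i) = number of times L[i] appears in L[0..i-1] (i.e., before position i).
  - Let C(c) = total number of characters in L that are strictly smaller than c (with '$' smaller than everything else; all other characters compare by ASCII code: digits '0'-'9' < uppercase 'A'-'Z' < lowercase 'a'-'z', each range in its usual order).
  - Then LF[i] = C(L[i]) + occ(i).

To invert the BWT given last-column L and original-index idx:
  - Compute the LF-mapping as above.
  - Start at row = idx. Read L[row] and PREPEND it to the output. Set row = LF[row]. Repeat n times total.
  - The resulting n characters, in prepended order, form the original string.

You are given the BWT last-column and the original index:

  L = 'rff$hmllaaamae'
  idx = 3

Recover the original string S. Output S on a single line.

Answer: alfalfahammer$

Derivation:
LF mapping: 13 6 7 0 8 11 9 10 1 2 3 12 4 5
Walk LF starting at row 3, prepending L[row]:
  step 1: row=3, L[3]='$', prepend. Next row=LF[3]=0
  step 2: row=0, L[0]='r', prepend. Next row=LF[0]=13
  step 3: row=13, L[13]='e', prepend. Next row=LF[13]=5
  step 4: row=5, L[5]='m', prepend. Next row=LF[5]=11
  step 5: row=11, L[11]='m', prepend. Next row=LF[11]=12
  step 6: row=12, L[12]='a', prepend. Next row=LF[12]=4
  step 7: row=4, L[4]='h', prepend. Next row=LF[4]=8
  step 8: row=8, L[8]='a', prepend. Next row=LF[8]=1
  step 9: row=1, L[1]='f', prepend. Next row=LF[1]=6
  step 10: row=6, L[6]='l', prepend. Next row=LF[6]=9
  step 11: row=9, L[9]='a', prepend. Next row=LF[9]=2
  step 12: row=2, L[2]='f', prepend. Next row=LF[2]=7
  step 13: row=7, L[7]='l', prepend. Next row=LF[7]=10
  step 14: row=10, L[10]='a', prepend. Next row=LF[10]=3
Reversed output: alfalfahammer$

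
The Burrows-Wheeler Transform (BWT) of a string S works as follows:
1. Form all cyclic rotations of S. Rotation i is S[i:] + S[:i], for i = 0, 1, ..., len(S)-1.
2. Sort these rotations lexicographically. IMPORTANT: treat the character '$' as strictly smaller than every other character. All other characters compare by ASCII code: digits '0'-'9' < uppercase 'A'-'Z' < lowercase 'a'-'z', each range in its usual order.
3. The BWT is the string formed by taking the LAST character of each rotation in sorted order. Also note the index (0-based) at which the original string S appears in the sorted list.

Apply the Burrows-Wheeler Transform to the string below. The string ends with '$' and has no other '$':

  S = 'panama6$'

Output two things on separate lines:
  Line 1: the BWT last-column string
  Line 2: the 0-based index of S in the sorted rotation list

Answer: 6amnpaa$
7

Derivation:
All 8 rotations (rotation i = S[i:]+S[:i]):
  rot[0] = panama6$
  rot[1] = anama6$p
  rot[2] = nama6$pa
  rot[3] = ama6$pan
  rot[4] = ma6$pana
  rot[5] = a6$panam
  rot[6] = 6$panama
  rot[7] = $panama6
Sorted (with $ < everything):
  sorted[0] = $panama6  (last char: '6')
  sorted[1] = 6$panama  (last char: 'a')
  sorted[2] = a6$panam  (last char: 'm')
  sorted[3] = ama6$pan  (last char: 'n')
  sorted[4] = anama6$p  (last char: 'p')
  sorted[5] = ma6$pana  (last char: 'a')
  sorted[6] = nama6$pa  (last char: 'a')
  sorted[7] = panama6$  (last char: '$')
Last column: 6amnpaa$
Original string S is at sorted index 7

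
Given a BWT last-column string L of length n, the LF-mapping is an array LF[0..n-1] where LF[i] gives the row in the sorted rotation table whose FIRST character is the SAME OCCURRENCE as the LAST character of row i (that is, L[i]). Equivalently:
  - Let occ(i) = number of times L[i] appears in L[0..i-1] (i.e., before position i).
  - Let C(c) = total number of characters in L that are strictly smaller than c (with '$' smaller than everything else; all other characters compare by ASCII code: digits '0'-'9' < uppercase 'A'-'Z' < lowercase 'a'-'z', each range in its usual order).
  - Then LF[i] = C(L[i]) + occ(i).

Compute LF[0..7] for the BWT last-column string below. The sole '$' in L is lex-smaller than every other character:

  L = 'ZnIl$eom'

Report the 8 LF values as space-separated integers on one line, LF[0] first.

Char counts: '$':1, 'I':1, 'Z':1, 'e':1, 'l':1, 'm':1, 'n':1, 'o':1
C (first-col start): C('$')=0, C('I')=1, C('Z')=2, C('e')=3, C('l')=4, C('m')=5, C('n')=6, C('o')=7
L[0]='Z': occ=0, LF[0]=C('Z')+0=2+0=2
L[1]='n': occ=0, LF[1]=C('n')+0=6+0=6
L[2]='I': occ=0, LF[2]=C('I')+0=1+0=1
L[3]='l': occ=0, LF[3]=C('l')+0=4+0=4
L[4]='$': occ=0, LF[4]=C('$')+0=0+0=0
L[5]='e': occ=0, LF[5]=C('e')+0=3+0=3
L[6]='o': occ=0, LF[6]=C('o')+0=7+0=7
L[7]='m': occ=0, LF[7]=C('m')+0=5+0=5

Answer: 2 6 1 4 0 3 7 5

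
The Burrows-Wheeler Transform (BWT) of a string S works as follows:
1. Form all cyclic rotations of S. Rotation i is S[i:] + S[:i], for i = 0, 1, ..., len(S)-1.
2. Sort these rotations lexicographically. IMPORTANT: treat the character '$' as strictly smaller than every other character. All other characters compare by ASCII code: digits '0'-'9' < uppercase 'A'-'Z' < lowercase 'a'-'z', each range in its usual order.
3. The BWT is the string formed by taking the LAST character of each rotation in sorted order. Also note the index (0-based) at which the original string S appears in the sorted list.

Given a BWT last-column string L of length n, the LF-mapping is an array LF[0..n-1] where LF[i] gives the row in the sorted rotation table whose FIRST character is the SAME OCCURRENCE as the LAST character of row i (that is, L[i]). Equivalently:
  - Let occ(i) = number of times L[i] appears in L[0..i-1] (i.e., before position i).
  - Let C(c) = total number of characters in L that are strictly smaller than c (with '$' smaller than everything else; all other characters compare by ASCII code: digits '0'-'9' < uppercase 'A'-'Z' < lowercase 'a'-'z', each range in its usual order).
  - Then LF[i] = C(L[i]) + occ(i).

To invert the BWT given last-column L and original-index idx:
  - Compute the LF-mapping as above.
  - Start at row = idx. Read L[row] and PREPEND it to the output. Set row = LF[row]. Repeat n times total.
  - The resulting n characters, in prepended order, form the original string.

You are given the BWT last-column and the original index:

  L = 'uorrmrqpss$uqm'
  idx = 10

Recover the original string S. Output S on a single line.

Answer: sromprmusrqqu$

Derivation:
LF mapping: 12 3 7 8 1 9 5 4 10 11 0 13 6 2
Walk LF starting at row 10, prepending L[row]:
  step 1: row=10, L[10]='$', prepend. Next row=LF[10]=0
  step 2: row=0, L[0]='u', prepend. Next row=LF[0]=12
  step 3: row=12, L[12]='q', prepend. Next row=LF[12]=6
  step 4: row=6, L[6]='q', prepend. Next row=LF[6]=5
  step 5: row=5, L[5]='r', prepend. Next row=LF[5]=9
  step 6: row=9, L[9]='s', prepend. Next row=LF[9]=11
  step 7: row=11, L[11]='u', prepend. Next row=LF[11]=13
  step 8: row=13, L[13]='m', prepend. Next row=LF[13]=2
  step 9: row=2, L[2]='r', prepend. Next row=LF[2]=7
  step 10: row=7, L[7]='p', prepend. Next row=LF[7]=4
  step 11: row=4, L[4]='m', prepend. Next row=LF[4]=1
  step 12: row=1, L[1]='o', prepend. Next row=LF[1]=3
  step 13: row=3, L[3]='r', prepend. Next row=LF[3]=8
  step 14: row=8, L[8]='s', prepend. Next row=LF[8]=10
Reversed output: sromprmusrqqu$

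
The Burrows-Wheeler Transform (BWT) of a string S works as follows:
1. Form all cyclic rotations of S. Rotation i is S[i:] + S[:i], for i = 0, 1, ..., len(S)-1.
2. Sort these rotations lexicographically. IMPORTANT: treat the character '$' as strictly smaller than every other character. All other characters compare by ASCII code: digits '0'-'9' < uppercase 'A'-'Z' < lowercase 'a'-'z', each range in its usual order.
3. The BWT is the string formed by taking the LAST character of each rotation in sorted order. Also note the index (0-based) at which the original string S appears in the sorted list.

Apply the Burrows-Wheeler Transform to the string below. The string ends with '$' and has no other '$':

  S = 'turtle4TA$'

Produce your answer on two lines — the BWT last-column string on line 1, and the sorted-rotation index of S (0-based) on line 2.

Answer: AeT4ltur$t
8

Derivation:
All 10 rotations (rotation i = S[i:]+S[:i]):
  rot[0] = turtle4TA$
  rot[1] = urtle4TA$t
  rot[2] = rtle4TA$tu
  rot[3] = tle4TA$tur
  rot[4] = le4TA$turt
  rot[5] = e4TA$turtl
  rot[6] = 4TA$turtle
  rot[7] = TA$turtle4
  rot[8] = A$turtle4T
  rot[9] = $turtle4TA
Sorted (with $ < everything):
  sorted[0] = $turtle4TA  (last char: 'A')
  sorted[1] = 4TA$turtle  (last char: 'e')
  sorted[2] = A$turtle4T  (last char: 'T')
  sorted[3] = TA$turtle4  (last char: '4')
  sorted[4] = e4TA$turtl  (last char: 'l')
  sorted[5] = le4TA$turt  (last char: 't')
  sorted[6] = rtle4TA$tu  (last char: 'u')
  sorted[7] = tle4TA$tur  (last char: 'r')
  sorted[8] = turtle4TA$  (last char: '$')
  sorted[9] = urtle4TA$t  (last char: 't')
Last column: AeT4ltur$t
Original string S is at sorted index 8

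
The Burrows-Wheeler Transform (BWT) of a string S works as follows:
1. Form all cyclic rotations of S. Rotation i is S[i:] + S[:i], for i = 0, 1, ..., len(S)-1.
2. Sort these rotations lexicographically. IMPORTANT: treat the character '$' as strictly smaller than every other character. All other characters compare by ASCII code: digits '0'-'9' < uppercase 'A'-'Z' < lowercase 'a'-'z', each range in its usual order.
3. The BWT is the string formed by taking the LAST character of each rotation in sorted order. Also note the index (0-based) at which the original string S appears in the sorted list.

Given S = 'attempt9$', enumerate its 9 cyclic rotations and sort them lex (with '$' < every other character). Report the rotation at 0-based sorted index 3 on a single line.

All 9 rotations (rotation i = S[i:]+S[:i]):
  rot[0] = attempt9$
  rot[1] = ttempt9$a
  rot[2] = tempt9$at
  rot[3] = empt9$att
  rot[4] = mpt9$atte
  rot[5] = pt9$attem
  rot[6] = t9$attemp
  rot[7] = 9$attempt
  rot[8] = $attempt9
Sorted (with $ < everything):
  sorted[0] = $attempt9
  sorted[1] = 9$attempt
  sorted[2] = attempt9$
  sorted[3] = empt9$att
  sorted[4] = mpt9$atte
  sorted[5] = pt9$attem
  sorted[6] = t9$attemp
  sorted[7] = tempt9$at
  sorted[8] = ttempt9$a
sorted[3] = empt9$att

Answer: empt9$att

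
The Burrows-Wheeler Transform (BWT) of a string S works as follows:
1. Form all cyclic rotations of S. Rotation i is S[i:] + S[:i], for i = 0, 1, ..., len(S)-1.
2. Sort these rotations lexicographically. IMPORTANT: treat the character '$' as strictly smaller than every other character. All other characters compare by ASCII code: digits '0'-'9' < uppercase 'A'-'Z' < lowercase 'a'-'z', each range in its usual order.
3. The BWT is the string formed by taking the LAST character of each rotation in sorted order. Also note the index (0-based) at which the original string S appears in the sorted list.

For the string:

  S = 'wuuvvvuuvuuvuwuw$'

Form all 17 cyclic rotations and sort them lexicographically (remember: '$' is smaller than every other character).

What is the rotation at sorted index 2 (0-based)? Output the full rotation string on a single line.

All 17 rotations (rotation i = S[i:]+S[:i]):
  rot[0] = wuuvvvuuvuuvuwuw$
  rot[1] = uuvvvuuvuuvuwuw$w
  rot[2] = uvvvuuvuuvuwuw$wu
  rot[3] = vvvuuvuuvuwuw$wuu
  rot[4] = vvuuvuuvuwuw$wuuv
  rot[5] = vuuvuuvuwuw$wuuvv
  rot[6] = uuvuuvuwuw$wuuvvv
  rot[7] = uvuuvuwuw$wuuvvvu
  rot[8] = vuuvuwuw$wuuvvvuu
  rot[9] = uuvuwuw$wuuvvvuuv
  rot[10] = uvuwuw$wuuvvvuuvu
  rot[11] = vuwuw$wuuvvvuuvuu
  rot[12] = uwuw$wuuvvvuuvuuv
  rot[13] = wuw$wuuvvvuuvuuvu
  rot[14] = uw$wuuvvvuuvuuvuw
  rot[15] = w$wuuvvvuuvuuvuwu
  rot[16] = $wuuvvvuuvuuvuwuw
Sorted (with $ < everything):
  sorted[0] = $wuuvvvuuvuuvuwuw
  sorted[1] = uuvuuvuwuw$wuuvvv
  sorted[2] = uuvuwuw$wuuvvvuuv
  sorted[3] = uuvvvuuvuuvuwuw$w
  sorted[4] = uvuuvuwuw$wuuvvvu
  sorted[5] = uvuwuw$wuuvvvuuvu
  sorted[6] = uvvvuuvuuvuwuw$wu
  sorted[7] = uw$wuuvvvuuvuuvuw
  sorted[8] = uwuw$wuuvvvuuvuuv
  sorted[9] = vuuvuuvuwuw$wuuvv
  sorted[10] = vuuvuwuw$wuuvvvuu
  sorted[11] = vuwuw$wuuvvvuuvuu
  sorted[12] = vvuuvuuvuwuw$wuuv
  sorted[13] = vvvuuvuuvuwuw$wuu
  sorted[14] = w$wuuvvvuuvuuvuwu
  sorted[15] = wuuvvvuuvuuvuwuw$
  sorted[16] = wuw$wuuvvvuuvuuvu
sorted[2] = uuvuwuw$wuuvvvuuv

Answer: uuvuwuw$wuuvvvuuv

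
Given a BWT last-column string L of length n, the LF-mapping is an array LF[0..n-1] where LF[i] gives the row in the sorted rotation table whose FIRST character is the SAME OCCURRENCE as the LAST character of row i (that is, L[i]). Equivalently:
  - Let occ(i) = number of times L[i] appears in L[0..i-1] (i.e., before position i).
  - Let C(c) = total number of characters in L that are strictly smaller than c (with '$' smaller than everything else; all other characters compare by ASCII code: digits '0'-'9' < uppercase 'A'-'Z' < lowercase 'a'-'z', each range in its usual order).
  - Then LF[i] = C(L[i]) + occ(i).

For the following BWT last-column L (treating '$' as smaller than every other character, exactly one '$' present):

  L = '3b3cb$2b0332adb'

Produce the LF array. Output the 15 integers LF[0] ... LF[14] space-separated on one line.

Answer: 4 9 5 13 10 0 2 11 1 6 7 3 8 14 12

Derivation:
Char counts: '$':1, '0':1, '2':2, '3':4, 'a':1, 'b':4, 'c':1, 'd':1
C (first-col start): C('$')=0, C('0')=1, C('2')=2, C('3')=4, C('a')=8, C('b')=9, C('c')=13, C('d')=14
L[0]='3': occ=0, LF[0]=C('3')+0=4+0=4
L[1]='b': occ=0, LF[1]=C('b')+0=9+0=9
L[2]='3': occ=1, LF[2]=C('3')+1=4+1=5
L[3]='c': occ=0, LF[3]=C('c')+0=13+0=13
L[4]='b': occ=1, LF[4]=C('b')+1=9+1=10
L[5]='$': occ=0, LF[5]=C('$')+0=0+0=0
L[6]='2': occ=0, LF[6]=C('2')+0=2+0=2
L[7]='b': occ=2, LF[7]=C('b')+2=9+2=11
L[8]='0': occ=0, LF[8]=C('0')+0=1+0=1
L[9]='3': occ=2, LF[9]=C('3')+2=4+2=6
L[10]='3': occ=3, LF[10]=C('3')+3=4+3=7
L[11]='2': occ=1, LF[11]=C('2')+1=2+1=3
L[12]='a': occ=0, LF[12]=C('a')+0=8+0=8
L[13]='d': occ=0, LF[13]=C('d')+0=14+0=14
L[14]='b': occ=3, LF[14]=C('b')+3=9+3=12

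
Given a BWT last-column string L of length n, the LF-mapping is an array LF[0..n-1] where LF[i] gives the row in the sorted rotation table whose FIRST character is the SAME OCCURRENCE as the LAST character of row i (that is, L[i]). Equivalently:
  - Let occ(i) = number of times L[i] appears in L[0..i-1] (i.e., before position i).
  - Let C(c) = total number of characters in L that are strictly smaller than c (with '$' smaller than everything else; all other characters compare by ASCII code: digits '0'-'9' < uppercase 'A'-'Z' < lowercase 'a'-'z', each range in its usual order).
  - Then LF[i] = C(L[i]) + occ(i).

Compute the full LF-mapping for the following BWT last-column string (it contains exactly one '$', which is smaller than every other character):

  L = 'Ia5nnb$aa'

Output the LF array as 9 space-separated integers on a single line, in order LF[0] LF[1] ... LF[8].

Char counts: '$':1, '5':1, 'I':1, 'a':3, 'b':1, 'n':2
C (first-col start): C('$')=0, C('5')=1, C('I')=2, C('a')=3, C('b')=6, C('n')=7
L[0]='I': occ=0, LF[0]=C('I')+0=2+0=2
L[1]='a': occ=0, LF[1]=C('a')+0=3+0=3
L[2]='5': occ=0, LF[2]=C('5')+0=1+0=1
L[3]='n': occ=0, LF[3]=C('n')+0=7+0=7
L[4]='n': occ=1, LF[4]=C('n')+1=7+1=8
L[5]='b': occ=0, LF[5]=C('b')+0=6+0=6
L[6]='$': occ=0, LF[6]=C('$')+0=0+0=0
L[7]='a': occ=1, LF[7]=C('a')+1=3+1=4
L[8]='a': occ=2, LF[8]=C('a')+2=3+2=5

Answer: 2 3 1 7 8 6 0 4 5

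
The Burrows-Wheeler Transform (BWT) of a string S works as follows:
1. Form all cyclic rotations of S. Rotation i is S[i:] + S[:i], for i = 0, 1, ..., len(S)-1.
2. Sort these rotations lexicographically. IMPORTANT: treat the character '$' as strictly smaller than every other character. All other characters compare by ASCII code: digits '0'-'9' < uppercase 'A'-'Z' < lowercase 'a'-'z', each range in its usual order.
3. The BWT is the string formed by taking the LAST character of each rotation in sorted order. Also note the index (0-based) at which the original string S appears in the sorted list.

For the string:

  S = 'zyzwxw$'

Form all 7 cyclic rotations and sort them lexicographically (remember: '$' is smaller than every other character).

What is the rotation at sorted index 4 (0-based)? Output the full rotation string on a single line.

All 7 rotations (rotation i = S[i:]+S[:i]):
  rot[0] = zyzwxw$
  rot[1] = yzwxw$z
  rot[2] = zwxw$zy
  rot[3] = wxw$zyz
  rot[4] = xw$zyzw
  rot[5] = w$zyzwx
  rot[6] = $zyzwxw
Sorted (with $ < everything):
  sorted[0] = $zyzwxw
  sorted[1] = w$zyzwx
  sorted[2] = wxw$zyz
  sorted[3] = xw$zyzw
  sorted[4] = yzwxw$z
  sorted[5] = zwxw$zy
  sorted[6] = zyzwxw$
sorted[4] = yzwxw$z

Answer: yzwxw$z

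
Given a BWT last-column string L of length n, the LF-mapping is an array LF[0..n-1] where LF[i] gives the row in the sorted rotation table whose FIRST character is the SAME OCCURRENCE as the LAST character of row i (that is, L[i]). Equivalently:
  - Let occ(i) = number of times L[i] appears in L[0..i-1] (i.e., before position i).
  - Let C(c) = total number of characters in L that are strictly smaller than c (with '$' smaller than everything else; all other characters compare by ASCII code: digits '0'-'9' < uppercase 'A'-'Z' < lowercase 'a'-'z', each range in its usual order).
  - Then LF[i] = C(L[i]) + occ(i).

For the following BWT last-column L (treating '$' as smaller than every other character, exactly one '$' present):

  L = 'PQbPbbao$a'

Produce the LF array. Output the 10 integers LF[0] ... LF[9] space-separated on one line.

Answer: 1 3 6 2 7 8 4 9 0 5

Derivation:
Char counts: '$':1, 'P':2, 'Q':1, 'a':2, 'b':3, 'o':1
C (first-col start): C('$')=0, C('P')=1, C('Q')=3, C('a')=4, C('b')=6, C('o')=9
L[0]='P': occ=0, LF[0]=C('P')+0=1+0=1
L[1]='Q': occ=0, LF[1]=C('Q')+0=3+0=3
L[2]='b': occ=0, LF[2]=C('b')+0=6+0=6
L[3]='P': occ=1, LF[3]=C('P')+1=1+1=2
L[4]='b': occ=1, LF[4]=C('b')+1=6+1=7
L[5]='b': occ=2, LF[5]=C('b')+2=6+2=8
L[6]='a': occ=0, LF[6]=C('a')+0=4+0=4
L[7]='o': occ=0, LF[7]=C('o')+0=9+0=9
L[8]='$': occ=0, LF[8]=C('$')+0=0+0=0
L[9]='a': occ=1, LF[9]=C('a')+1=4+1=5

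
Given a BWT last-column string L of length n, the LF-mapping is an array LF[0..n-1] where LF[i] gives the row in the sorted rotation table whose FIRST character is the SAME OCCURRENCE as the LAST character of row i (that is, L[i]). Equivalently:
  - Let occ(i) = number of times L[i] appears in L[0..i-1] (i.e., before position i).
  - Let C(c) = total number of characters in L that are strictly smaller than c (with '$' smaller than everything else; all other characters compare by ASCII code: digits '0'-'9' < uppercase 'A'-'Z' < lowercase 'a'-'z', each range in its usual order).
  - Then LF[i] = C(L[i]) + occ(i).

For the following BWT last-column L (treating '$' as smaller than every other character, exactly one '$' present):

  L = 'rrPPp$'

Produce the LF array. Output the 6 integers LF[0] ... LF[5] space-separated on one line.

Char counts: '$':1, 'P':2, 'p':1, 'r':2
C (first-col start): C('$')=0, C('P')=1, C('p')=3, C('r')=4
L[0]='r': occ=0, LF[0]=C('r')+0=4+0=4
L[1]='r': occ=1, LF[1]=C('r')+1=4+1=5
L[2]='P': occ=0, LF[2]=C('P')+0=1+0=1
L[3]='P': occ=1, LF[3]=C('P')+1=1+1=2
L[4]='p': occ=0, LF[4]=C('p')+0=3+0=3
L[5]='$': occ=0, LF[5]=C('$')+0=0+0=0

Answer: 4 5 1 2 3 0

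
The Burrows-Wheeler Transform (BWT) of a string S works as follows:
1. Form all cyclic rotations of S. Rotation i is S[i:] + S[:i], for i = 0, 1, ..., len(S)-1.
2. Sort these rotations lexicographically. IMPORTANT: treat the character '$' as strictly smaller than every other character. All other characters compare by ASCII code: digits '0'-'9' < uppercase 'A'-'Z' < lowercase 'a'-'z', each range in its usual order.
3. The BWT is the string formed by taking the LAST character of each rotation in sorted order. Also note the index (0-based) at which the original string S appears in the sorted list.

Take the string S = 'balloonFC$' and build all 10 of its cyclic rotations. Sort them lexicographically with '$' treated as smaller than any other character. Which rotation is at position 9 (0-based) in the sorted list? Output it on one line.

Answer: oonFC$ball

Derivation:
All 10 rotations (rotation i = S[i:]+S[:i]):
  rot[0] = balloonFC$
  rot[1] = alloonFC$b
  rot[2] = lloonFC$ba
  rot[3] = loonFC$bal
  rot[4] = oonFC$ball
  rot[5] = onFC$ballo
  rot[6] = nFC$balloo
  rot[7] = FC$balloon
  rot[8] = C$balloonF
  rot[9] = $balloonFC
Sorted (with $ < everything):
  sorted[0] = $balloonFC
  sorted[1] = C$balloonF
  sorted[2] = FC$balloon
  sorted[3] = alloonFC$b
  sorted[4] = balloonFC$
  sorted[5] = lloonFC$ba
  sorted[6] = loonFC$bal
  sorted[7] = nFC$balloo
  sorted[8] = onFC$ballo
  sorted[9] = oonFC$ball
sorted[9] = oonFC$ball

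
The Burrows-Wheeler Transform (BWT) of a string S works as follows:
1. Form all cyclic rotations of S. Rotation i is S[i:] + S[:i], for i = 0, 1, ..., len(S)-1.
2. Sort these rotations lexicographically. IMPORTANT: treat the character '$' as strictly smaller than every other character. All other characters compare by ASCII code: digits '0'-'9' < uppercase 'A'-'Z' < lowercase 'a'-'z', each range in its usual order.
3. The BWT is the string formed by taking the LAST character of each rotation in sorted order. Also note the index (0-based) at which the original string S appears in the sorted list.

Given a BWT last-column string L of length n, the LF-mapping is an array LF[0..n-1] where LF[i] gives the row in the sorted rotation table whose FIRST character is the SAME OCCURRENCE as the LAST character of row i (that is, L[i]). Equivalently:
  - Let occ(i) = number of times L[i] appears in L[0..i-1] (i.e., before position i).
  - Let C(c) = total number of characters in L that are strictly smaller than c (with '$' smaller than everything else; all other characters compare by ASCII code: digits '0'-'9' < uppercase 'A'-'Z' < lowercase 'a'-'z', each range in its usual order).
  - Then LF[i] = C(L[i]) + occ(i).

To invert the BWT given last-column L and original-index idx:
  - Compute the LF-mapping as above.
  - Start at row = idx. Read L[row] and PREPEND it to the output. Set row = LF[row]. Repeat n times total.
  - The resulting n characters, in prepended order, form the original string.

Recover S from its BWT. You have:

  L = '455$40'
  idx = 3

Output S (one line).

Answer: 45054$

Derivation:
LF mapping: 2 4 5 0 3 1
Walk LF starting at row 3, prepending L[row]:
  step 1: row=3, L[3]='$', prepend. Next row=LF[3]=0
  step 2: row=0, L[0]='4', prepend. Next row=LF[0]=2
  step 3: row=2, L[2]='5', prepend. Next row=LF[2]=5
  step 4: row=5, L[5]='0', prepend. Next row=LF[5]=1
  step 5: row=1, L[1]='5', prepend. Next row=LF[1]=4
  step 6: row=4, L[4]='4', prepend. Next row=LF[4]=3
Reversed output: 45054$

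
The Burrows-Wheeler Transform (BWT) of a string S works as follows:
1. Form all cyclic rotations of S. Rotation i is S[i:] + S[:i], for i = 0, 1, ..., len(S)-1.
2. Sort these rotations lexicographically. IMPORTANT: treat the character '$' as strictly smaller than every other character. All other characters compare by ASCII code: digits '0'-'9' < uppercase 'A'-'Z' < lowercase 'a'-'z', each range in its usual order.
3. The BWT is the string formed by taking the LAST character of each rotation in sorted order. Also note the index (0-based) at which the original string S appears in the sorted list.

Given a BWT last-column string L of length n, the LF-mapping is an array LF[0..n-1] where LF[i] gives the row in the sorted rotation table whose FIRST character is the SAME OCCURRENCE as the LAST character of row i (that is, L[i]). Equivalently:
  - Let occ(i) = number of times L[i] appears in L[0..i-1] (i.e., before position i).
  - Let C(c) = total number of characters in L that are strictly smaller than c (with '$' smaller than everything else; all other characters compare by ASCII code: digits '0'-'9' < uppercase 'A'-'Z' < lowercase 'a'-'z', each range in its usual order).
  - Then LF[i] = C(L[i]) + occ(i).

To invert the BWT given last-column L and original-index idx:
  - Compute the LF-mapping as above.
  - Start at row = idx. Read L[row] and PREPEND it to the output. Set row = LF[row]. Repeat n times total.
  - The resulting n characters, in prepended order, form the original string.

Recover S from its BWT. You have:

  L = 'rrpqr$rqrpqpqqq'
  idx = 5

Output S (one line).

LF mapping: 10 11 1 4 12 0 13 5 14 2 6 3 7 8 9
Walk LF starting at row 5, prepending L[row]:
  step 1: row=5, L[5]='$', prepend. Next row=LF[5]=0
  step 2: row=0, L[0]='r', prepend. Next row=LF[0]=10
  step 3: row=10, L[10]='q', prepend. Next row=LF[10]=6
  step 4: row=6, L[6]='r', prepend. Next row=LF[6]=13
  step 5: row=13, L[13]='q', prepend. Next row=LF[13]=8
  step 6: row=8, L[8]='r', prepend. Next row=LF[8]=14
  step 7: row=14, L[14]='q', prepend. Next row=LF[14]=9
  step 8: row=9, L[9]='p', prepend. Next row=LF[9]=2
  step 9: row=2, L[2]='p', prepend. Next row=LF[2]=1
  step 10: row=1, L[1]='r', prepend. Next row=LF[1]=11
  step 11: row=11, L[11]='p', prepend. Next row=LF[11]=3
  step 12: row=3, L[3]='q', prepend. Next row=LF[3]=4
  step 13: row=4, L[4]='r', prepend. Next row=LF[4]=12
  step 14: row=12, L[12]='q', prepend. Next row=LF[12]=7
  step 15: row=7, L[7]='q', prepend. Next row=LF[7]=5
Reversed output: qqrqprppqrqrqr$

Answer: qqrqprppqrqrqr$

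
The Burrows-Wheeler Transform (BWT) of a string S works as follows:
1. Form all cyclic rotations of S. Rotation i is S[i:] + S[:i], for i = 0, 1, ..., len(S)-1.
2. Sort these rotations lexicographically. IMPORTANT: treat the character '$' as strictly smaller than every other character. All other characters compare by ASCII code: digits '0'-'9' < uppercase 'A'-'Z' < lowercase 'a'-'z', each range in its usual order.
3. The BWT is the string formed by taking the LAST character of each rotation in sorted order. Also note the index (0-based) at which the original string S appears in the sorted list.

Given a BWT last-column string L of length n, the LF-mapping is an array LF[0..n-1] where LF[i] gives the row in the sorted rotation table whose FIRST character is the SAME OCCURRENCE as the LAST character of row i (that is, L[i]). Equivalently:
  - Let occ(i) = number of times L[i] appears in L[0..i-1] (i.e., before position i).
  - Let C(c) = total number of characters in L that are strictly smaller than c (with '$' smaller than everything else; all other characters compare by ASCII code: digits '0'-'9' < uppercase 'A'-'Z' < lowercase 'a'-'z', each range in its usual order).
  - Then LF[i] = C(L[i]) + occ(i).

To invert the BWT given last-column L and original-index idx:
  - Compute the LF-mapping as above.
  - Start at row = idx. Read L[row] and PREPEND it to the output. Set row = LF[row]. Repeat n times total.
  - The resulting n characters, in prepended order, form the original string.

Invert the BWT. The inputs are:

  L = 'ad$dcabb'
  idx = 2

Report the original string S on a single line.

LF mapping: 1 6 0 7 5 2 3 4
Walk LF starting at row 2, prepending L[row]:
  step 1: row=2, L[2]='$', prepend. Next row=LF[2]=0
  step 2: row=0, L[0]='a', prepend. Next row=LF[0]=1
  step 3: row=1, L[1]='d', prepend. Next row=LF[1]=6
  step 4: row=6, L[6]='b', prepend. Next row=LF[6]=3
  step 5: row=3, L[3]='d', prepend. Next row=LF[3]=7
  step 6: row=7, L[7]='b', prepend. Next row=LF[7]=4
  step 7: row=4, L[4]='c', prepend. Next row=LF[4]=5
  step 8: row=5, L[5]='a', prepend. Next row=LF[5]=2
Reversed output: acbdbda$

Answer: acbdbda$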